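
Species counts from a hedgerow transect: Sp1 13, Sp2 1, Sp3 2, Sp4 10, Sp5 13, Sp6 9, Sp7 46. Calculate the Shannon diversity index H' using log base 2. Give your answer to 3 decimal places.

Total N = 13+1+2+10+13+9+46 = 94, so the proportions are 0.1383, 0.01064, 0.02128, 0.10638, 0.1383, 0.09574, 0.48936 (working shown to 5 dp, full precision carried).
Each pᵢ log₂ pᵢ term: 0.1383×(-2.85415)=-0.39472, 0.01064×(-6.55459)=-0.06973, 0.02128×(-5.55459)=-0.11818, 0.10638×(-3.23266)=-0.34390, 0.1383×(-2.85415)=-0.39472, 0.09574×(-3.38466)=-0.32406, 0.48936×(-1.03103)=-0.50455.
Sum = -2.14987, so H' = 2.150.

2.150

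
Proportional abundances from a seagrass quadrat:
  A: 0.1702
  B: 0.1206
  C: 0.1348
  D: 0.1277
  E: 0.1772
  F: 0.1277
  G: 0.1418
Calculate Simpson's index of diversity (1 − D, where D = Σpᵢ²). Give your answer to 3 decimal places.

0.854

D = 0.1702² + 0.1206² + 0.1348² + 0.1277² + 0.1772² + 0.1277² + 0.1418² = 0.02897 + 0.01454 + 0.01817 + 0.01631 + 0.03140 + 0.01631 + 0.02011 = 0.14581 (working shown to 5 dp, full precision carried).
So 1 − D = 0.85419, i.e. 0.854 to 3 decimal places.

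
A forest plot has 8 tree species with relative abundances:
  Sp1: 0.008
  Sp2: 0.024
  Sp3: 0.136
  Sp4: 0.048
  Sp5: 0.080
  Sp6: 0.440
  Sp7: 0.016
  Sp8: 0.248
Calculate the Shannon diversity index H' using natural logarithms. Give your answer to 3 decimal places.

Each pᵢ ln pᵢ term (working shown to 5 dp, full precision carried): 0.008×(-4.82831)=-0.03863, 0.024×(-3.72970)=-0.08951, 0.136×(-1.99510)=-0.27133, 0.048×(-3.03655)=-0.14575, 0.08×(-2.52573)=-0.20206, 0.44×(-0.82098)=-0.36123, 0.016×(-4.13517)=-0.06616, 0.248×(-1.39433)=-0.34579.
Sum = -1.52047, so H' = 1.520.

1.520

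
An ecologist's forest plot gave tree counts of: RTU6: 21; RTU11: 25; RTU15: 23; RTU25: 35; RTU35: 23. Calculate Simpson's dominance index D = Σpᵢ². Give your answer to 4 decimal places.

Total N = 21+25+23+35+23 = 127, so the proportions are 0.165354, 0.19685, 0.181102, 0.275591, 0.181102 (working shown to 6 dp, full precision carried).
D = 0.165354² + 0.19685² + 0.181102² + 0.275591² + 0.181102² = 0.027342 + 0.038750 + 0.032798 + 0.075950 + 0.032798 = 0.207638.
To 4 decimal places, D = 0.2076.

0.2076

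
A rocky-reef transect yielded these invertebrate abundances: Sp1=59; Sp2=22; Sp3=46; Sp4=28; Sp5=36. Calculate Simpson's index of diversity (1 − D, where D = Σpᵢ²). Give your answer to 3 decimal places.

0.776

Total N = 59+22+46+28+36 = 191, so the proportions are 0.3089, 0.11518, 0.24084, 0.1466, 0.18848 (working shown to 5 dp, full precision carried).
D = 0.3089² + 0.11518² + 0.24084² + 0.1466² + 0.18848² = 0.09542 + 0.01327 + 0.05800 + 0.02149 + 0.03553 = 0.22371.
So 1 − D = 0.77629, i.e. 0.776 to 3 decimal places.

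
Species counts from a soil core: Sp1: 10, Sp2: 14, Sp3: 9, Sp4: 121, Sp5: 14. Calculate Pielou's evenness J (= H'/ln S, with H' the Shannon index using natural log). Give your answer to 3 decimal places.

0.606

Total N = 10+14+9+121+14 = 168, so the proportions are 0.05952, 0.08333, 0.05357, 0.72024, 0.08333 (working shown to 5 dp, full precision carried).
H' = −Σ pᵢ ln pᵢ = −((-0.16794) + (-0.20708) + (-0.15679) + (-0.23636) + (-0.20708)) = 0.97524.
With S = 5 species, ln S = 1.60944, so J = 0.97524/1.60944 = 0.60595, i.e. 0.606 to 3 decimal places.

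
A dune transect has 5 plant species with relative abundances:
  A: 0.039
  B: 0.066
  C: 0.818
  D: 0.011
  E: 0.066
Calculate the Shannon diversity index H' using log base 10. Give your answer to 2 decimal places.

0.30

Each pᵢ log₁₀ pᵢ term (working shown to 4 dp, full precision carried): 0.039×(-1.4089)=-0.0549, 0.066×(-1.1805)=-0.0779, 0.818×(-0.0872)=-0.0714, 0.011×(-1.9586)=-0.0215, 0.066×(-1.1805)=-0.0779.
Sum = -0.3037, so H' = 0.30.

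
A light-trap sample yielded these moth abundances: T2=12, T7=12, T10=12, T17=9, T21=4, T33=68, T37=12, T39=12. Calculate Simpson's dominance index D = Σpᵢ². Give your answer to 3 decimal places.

0.274

Total N = 12+12+12+9+4+68+12+12 = 141, so the proportions are 0.08511, 0.08511, 0.08511, 0.06383, 0.02837, 0.48227, 0.08511, 0.08511 (working shown to 5 dp, full precision carried).
D = 0.08511² + 0.08511² + 0.08511² + 0.06383² + 0.02837² + 0.48227² + 0.08511² + 0.08511² = 0.00724 + 0.00724 + 0.00724 + 0.00407 + 0.00080 + 0.23258 + 0.00724 + 0.00724 = 0.27368.
To 3 decimal places, D = 0.274.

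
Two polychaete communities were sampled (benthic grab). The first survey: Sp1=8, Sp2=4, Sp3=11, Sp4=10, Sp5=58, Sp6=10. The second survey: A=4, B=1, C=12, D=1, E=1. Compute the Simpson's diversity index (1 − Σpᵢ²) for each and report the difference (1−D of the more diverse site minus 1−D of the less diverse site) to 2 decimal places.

0.08

The first survey: N=101, proportions 0.0792, 0.0396, 0.1089, 0.099, 0.5743, 0.099, giving 1−D = 0.6309 (working shown to 4 dp, full precision carried).
The second survey: N=19, proportions 0.2105, 0.0526, 0.6316, 0.0526, 0.0526, giving 1−D = 0.5485.
Difference = |0.6309 − 0.5485| = 0.0824, i.e. 0.08 to 2 decimal places.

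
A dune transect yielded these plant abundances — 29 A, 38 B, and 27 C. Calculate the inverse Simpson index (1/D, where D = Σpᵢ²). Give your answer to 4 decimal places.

Total N = 29+38+27 = 94, so the proportions are 0.3085106, 0.4042553, 0.287234 (working shown to 7 dp, full precision carried).
D = 0.3085106² + 0.4042553² + 0.287234² = 0.0951788 + 0.1634224 + 0.0825034 = 0.3411046.
So 1/D = 2.931652, i.e. 2.9317 to 4 decimal places.

2.9317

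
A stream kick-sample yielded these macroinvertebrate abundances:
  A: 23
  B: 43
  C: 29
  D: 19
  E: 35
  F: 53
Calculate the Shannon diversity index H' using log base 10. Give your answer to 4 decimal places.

Total N = 23+43+29+19+35+53 = 202, so the proportions are 0.113861, 0.212871, 0.143564, 0.094059, 0.173267, 0.262376 (working shown to 6 dp, full precision carried).
Each pᵢ log₁₀ pᵢ term: 0.113861×(-0.943624)=-0.107442, 0.212871×(-0.671883)=-0.143025, 0.143564×(-0.842953)=-0.121018, 0.094059×(-1.026598)=-0.096561, 0.173267×(-0.761283)=-0.131906, 0.262376×(-0.581075)=-0.152460.
Sum = -0.752412, so H' = 0.7524.

0.7524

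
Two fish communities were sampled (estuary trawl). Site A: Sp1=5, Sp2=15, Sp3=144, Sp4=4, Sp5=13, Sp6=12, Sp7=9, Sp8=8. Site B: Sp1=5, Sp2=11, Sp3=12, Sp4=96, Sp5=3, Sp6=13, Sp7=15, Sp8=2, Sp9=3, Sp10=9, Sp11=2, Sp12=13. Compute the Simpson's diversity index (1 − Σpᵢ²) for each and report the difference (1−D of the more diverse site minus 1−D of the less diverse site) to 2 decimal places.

Site A: N=210, proportions 0.02381, 0.07143, 0.68571, 0.01905, 0.0619, 0.05714, 0.04286, 0.0381, giving 1−D = 0.51338 (working shown to 5 dp, full precision carried).
Site B: N=184, proportions 0.02717, 0.05978, 0.06522, 0.52174, 0.0163, 0.07065, 0.08152, 0.01087, 0.0163, 0.04891, 0.01087, 0.07065, giving 1−D = 0.69943.
Difference = |0.51338 − 0.69943| = 0.18605, i.e. 0.19 to 2 decimal places.

0.19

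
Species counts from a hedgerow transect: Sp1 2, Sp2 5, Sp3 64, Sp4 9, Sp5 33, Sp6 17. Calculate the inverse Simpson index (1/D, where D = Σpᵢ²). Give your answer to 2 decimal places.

3.03

Total N = 2+5+64+9+33+17 = 130, so the proportions are 0.01538, 0.03846, 0.49231, 0.06923, 0.25385, 0.13077 (working shown to 5 dp, full precision carried).
D = 0.01538² + 0.03846² + 0.49231² + 0.06923² + 0.25385² + 0.13077² = 0.00024 + 0.00148 + 0.24237 + 0.00479 + 0.06444 + 0.01710 = 0.33041.
So 1/D = 3.0265, i.e. 3.03 to 2 decimal places.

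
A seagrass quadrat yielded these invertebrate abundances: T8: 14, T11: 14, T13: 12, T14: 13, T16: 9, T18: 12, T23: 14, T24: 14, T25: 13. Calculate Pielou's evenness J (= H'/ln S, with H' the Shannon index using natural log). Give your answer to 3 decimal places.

0.996

Total N = 14+14+12+13+9+12+14+14+13 = 115, so the proportions are 0.12174, 0.12174, 0.10435, 0.11304, 0.07826, 0.10435, 0.12174, 0.12174, 0.11304 (working shown to 5 dp, full precision carried).
H' = −Σ pᵢ ln pᵢ = −((-0.25637) + (-0.25637) + (-0.23583) + (-0.24643) + (-0.19939) + (-0.23583) + (-0.25637) + (-0.25637) + (-0.24643)) = 2.18938.
With S = 9 species, ln S = 2.19722, so J = 2.18938/2.19722 = 0.99643, i.e. 0.996 to 3 decimal places.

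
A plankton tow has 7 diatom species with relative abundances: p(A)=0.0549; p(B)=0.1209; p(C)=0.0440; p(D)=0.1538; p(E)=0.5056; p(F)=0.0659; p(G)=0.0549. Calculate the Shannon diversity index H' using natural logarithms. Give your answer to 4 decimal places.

Each pᵢ ln pᵢ term (working shown to 6 dp, full precision carried): 0.0549×(-2.902242)=-0.159333, 0.1209×(-2.112792)=-0.255436, 0.044×(-3.123566)=-0.137437, 0.1538×(-1.872102)=-0.287929, 0.5056×(-0.682009)=-0.344824, 0.0659×(-2.719617)=-0.179223, 0.0549×(-2.902242)=-0.159333.
Sum = -1.523516, so H' = 1.5235.

1.5235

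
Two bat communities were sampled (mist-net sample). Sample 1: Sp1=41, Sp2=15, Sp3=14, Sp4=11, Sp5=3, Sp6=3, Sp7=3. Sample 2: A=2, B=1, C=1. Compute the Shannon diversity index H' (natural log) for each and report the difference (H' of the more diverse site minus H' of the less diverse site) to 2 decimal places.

0.50

Sample 1: N=90, proportions 0.4556, 0.1667, 0.1556, 0.1222, 0.0333, 0.0333, 0.0333, giving H' = 1.5433 (working shown to 4 dp, full precision carried).
Sample 2: N=4, proportions 0.5, 0.25, 0.25, giving H' = 1.0397.
Difference = |1.5433 − 1.0397| = 0.5036, i.e. 0.50 to 2 decimal places.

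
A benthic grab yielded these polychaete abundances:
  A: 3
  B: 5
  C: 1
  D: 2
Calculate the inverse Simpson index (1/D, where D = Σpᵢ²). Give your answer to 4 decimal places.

3.1026

Total N = 3+5+1+2 = 11, so the proportions are 0.2727273, 0.4545455, 0.0909091, 0.1818182 (working shown to 7 dp, full precision carried).
D = 0.2727273² + 0.4545455² + 0.0909091² + 0.1818182² = 0.0743802 + 0.2066116 + 0.0082645 + 0.0330579 = 0.3223140.
So 1/D = 3.102564, i.e. 3.1026 to 4 decimal places.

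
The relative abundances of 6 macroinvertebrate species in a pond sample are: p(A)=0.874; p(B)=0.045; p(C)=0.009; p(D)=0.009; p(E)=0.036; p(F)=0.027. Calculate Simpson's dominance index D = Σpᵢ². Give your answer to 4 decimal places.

0.7681

D = 0.874² + 0.045² + 0.009² + 0.009² + 0.036² + 0.027² = 0.763876 + 0.002025 + 0.000081 + 0.000081 + 0.001296 + 0.000729 = 0.768088 (working shown to 6 dp, full precision carried).
To 4 decimal places, D = 0.7681.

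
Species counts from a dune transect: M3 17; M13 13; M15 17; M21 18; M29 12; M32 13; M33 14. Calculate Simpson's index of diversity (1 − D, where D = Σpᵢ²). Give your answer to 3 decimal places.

0.854

Total N = 17+13+17+18+12+13+14 = 104, so the proportions are 0.16346, 0.125, 0.16346, 0.17308, 0.11538, 0.125, 0.13462 (working shown to 5 dp, full precision carried).
D = 0.16346² + 0.125² + 0.16346² + 0.17308² + 0.11538² + 0.125² + 0.13462² = 0.02672 + 0.01562 + 0.02672 + 0.02996 + 0.01331 + 0.01562 + 0.01812 = 0.14608.
So 1 − D = 0.85392, i.e. 0.854 to 3 decimal places.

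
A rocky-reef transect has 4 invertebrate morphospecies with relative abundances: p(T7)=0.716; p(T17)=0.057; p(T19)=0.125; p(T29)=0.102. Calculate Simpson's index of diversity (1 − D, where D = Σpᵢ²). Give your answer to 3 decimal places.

D = 0.716² + 0.057² + 0.125² + 0.102² = 0.51266 + 0.00325 + 0.01562 + 0.01040 = 0.54193 (working shown to 5 dp, full precision carried).
So 1 − D = 0.45807, i.e. 0.458 to 3 decimal places.

0.458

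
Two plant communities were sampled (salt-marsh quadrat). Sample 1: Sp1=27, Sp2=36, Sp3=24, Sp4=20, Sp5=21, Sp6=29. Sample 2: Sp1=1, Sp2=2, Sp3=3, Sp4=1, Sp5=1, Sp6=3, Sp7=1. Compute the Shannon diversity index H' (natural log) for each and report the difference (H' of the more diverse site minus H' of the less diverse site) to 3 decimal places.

Sample 1: N=157, proportions 0.171975, 0.229299, 0.152866, 0.127389, 0.133758, 0.184713, giving H' = 1.771094 (working shown to 6 dp, full precision carried).
Sample 2: N=12, proportions 0.083333, 0.166667, 0.25, 0.083333, 0.083333, 0.25, 0.083333, giving H' = 1.820076.
Difference = |1.771094 − 1.820076| = 0.048982, i.e. 0.049 to 3 decimal places.

0.049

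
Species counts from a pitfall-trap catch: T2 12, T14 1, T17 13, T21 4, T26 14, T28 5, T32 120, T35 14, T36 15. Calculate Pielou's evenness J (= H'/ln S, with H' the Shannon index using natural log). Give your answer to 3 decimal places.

Total N = 12+1+13+4+14+5+120+14+15 = 198, so the proportions are 0.06061, 0.00505, 0.06566, 0.0202, 0.07071, 0.02525, 0.60606, 0.07071, 0.07576 (working shown to 5 dp, full precision carried).
H' = −Σ pᵢ ln pᵢ = −((-0.16990) + (-0.02671) + (-0.17880) + (-0.07883) + (-0.18732) + (-0.09290) + (-0.30350) + (-0.18732) + (-0.19547)) = 1.42075.
With S = 9 species, ln S = 2.19722, so J = 1.42075/2.19722 = 0.64661, i.e. 0.647 to 3 decimal places.

0.647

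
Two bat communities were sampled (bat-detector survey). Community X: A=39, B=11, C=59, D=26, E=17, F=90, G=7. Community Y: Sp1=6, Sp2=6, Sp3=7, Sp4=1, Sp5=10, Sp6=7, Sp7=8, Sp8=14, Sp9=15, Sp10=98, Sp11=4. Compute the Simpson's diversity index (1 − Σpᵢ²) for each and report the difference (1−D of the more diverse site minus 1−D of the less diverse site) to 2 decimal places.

0.11

Community X: N=249, proportions 0.15663, 0.04418, 0.23695, 0.10442, 0.06827, 0.36145, 0.02811, giving 1−D = 0.77037 (working shown to 5 dp, full precision carried).
Community Y: N=176, proportions 0.03409, 0.03409, 0.03977, 0.00568, 0.05682, 0.03977, 0.04545, 0.07955, 0.08523, 0.55682, 0.02273, giving 1−D = 0.66503.
Difference = |0.77037 − 0.66503| = 0.10534, i.e. 0.11 to 2 decimal places.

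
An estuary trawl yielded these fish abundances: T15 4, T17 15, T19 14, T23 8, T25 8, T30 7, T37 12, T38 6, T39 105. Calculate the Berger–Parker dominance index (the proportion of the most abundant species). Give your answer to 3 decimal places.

0.587

Total N = 4+15+14+8+8+7+12+6+105 = 179, so the proportions are 0.02235, 0.0838, 0.07821, 0.04469, 0.04469, 0.03911, 0.06704, 0.03352, 0.58659 (working shown to 5 dp, full precision carried).
The largest proportion is 0.58659, i.e. d = 0.587 to 3 decimal places.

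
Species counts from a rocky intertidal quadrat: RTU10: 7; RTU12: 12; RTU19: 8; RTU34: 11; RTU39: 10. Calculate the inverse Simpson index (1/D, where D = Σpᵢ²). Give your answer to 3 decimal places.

Total N = 7+12+8+11+10 = 48, so the proportions are 0.1458333, 0.25, 0.1666667, 0.2291667, 0.2083333 (working shown to 7 dp, full precision carried).
D = 0.1458333² + 0.25² + 0.1666667² + 0.2291667² + 0.2083333² = 0.0212674 + 0.0625000 + 0.0277778 + 0.0525174 + 0.0434028 = 0.2074653.
So 1/D = 4.82008, i.e. 4.820 to 3 decimal places.

4.820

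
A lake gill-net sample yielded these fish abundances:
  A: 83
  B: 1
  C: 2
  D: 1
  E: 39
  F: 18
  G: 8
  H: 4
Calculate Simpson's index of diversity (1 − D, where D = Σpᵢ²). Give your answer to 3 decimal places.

0.638

Total N = 83+1+2+1+39+18+8+4 = 156, so the proportions are 0.53205, 0.00641, 0.01282, 0.00641, 0.25, 0.11538, 0.05128, 0.02564 (working shown to 5 dp, full precision carried).
D = 0.53205² + 0.00641² + 0.01282² + 0.00641² + 0.25² + 0.11538² + 0.05128² + 0.02564² = 0.28308 + 0.00004 + 0.00016 + 0.00004 + 0.06250 + 0.01331 + 0.00263 + 0.00066 = 0.36243.
So 1 − D = 0.63757, i.e. 0.638 to 3 decimal places.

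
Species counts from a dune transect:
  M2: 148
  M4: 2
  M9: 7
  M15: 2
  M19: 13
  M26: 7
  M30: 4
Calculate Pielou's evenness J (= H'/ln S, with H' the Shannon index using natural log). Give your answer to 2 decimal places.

Total N = 148+2+7+2+13+7+4 = 183, so the proportions are 0.8087, 0.0109, 0.0383, 0.0109, 0.071, 0.0383, 0.0219 (working shown to 4 dp, full precision carried).
H' = −Σ pᵢ ln pᵢ = −((-0.1717) + (-0.0494) + (-0.1248) + (-0.0494) + (-0.1879) + (-0.1248) + (-0.0836)) = 0.7915.
With S = 7 species, ln S = 1.9459, so J = 0.7915/1.9459 = 0.4067, i.e. 0.41 to 2 decimal places.

0.41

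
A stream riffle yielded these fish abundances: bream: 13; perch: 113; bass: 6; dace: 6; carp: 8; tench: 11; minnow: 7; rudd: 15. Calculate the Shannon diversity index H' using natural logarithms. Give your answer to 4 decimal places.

Total N = 13+113+6+6+8+11+7+15 = 179, so the proportions are 0.072626, 0.631285, 0.03352, 0.03352, 0.044693, 0.061453, 0.039106, 0.083799 (working shown to 6 dp, full precision carried).
Each pᵢ ln pᵢ term: 0.072626×(-2.622436)=-0.190456, 0.631285×(-0.459998)=-0.290390, 0.03352×(-3.395626)=-0.113820, 0.03352×(-3.395626)=-0.113820, 0.044693×(-3.107944)=-0.138903, 0.061453×(-2.789491)=-0.171421, 0.039106×(-3.241476)=-0.126762, 0.083799×(-2.479336)=-0.207766.
Sum = -1.353337, so H' = 1.3533.

1.3533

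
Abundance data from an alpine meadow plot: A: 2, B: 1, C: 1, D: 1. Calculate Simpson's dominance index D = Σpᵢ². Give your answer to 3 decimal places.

Total N = 2+1+1+1 = 5, so the proportions are 0.4, 0.2, 0.2, 0.2 (working shown to 5 dp, full precision carried).
D = 0.4² + 0.2² + 0.2² + 0.2² = 0.16000 + 0.04000 + 0.04000 + 0.04000 = 0.28000.
To 3 decimal places, D = 0.280.

0.280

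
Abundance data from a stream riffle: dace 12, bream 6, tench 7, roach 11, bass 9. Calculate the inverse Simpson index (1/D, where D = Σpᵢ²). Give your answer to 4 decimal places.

4.6984

Total N = 12+6+7+11+9 = 45, so the proportions are 0.26666667, 0.13333333, 0.15555556, 0.24444444, 0.2 (working shown to 8 dp, full precision carried).
D = 0.26666667² + 0.13333333² + 0.15555556² + 0.24444444² + 0.2² = 0.07111111 + 0.01777778 + 0.02419753 + 0.05975309 + 0.04000000 = 0.21283951.
So 1/D = 4.698376, i.e. 4.6984 to 4 decimal places.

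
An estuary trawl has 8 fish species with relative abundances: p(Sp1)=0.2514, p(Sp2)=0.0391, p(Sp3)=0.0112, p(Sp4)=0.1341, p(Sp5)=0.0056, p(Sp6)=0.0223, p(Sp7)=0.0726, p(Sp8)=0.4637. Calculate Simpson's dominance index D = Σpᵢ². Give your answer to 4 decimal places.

D = 0.2514² + 0.0391² + 0.0112² + 0.1341² + 0.0056² + 0.0223² + 0.0726² + 0.4637² = 0.063202 + 0.001529 + 0.000125 + 0.017983 + 0.000031 + 0.000497 + 0.005271 + 0.215018 = 0.303656 (working shown to 6 dp, full precision carried).
To 4 decimal places, D = 0.3037.

0.3037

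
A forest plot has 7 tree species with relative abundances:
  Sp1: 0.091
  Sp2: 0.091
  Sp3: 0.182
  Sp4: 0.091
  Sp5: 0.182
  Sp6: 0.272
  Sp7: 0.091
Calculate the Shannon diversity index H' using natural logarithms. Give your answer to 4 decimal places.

Each pᵢ ln pᵢ term (working shown to 6 dp, full precision carried): 0.091×(-2.396896)=-0.218118, 0.091×(-2.396896)=-0.218118, 0.182×(-1.703749)=-0.310082, 0.091×(-2.396896)=-0.218118, 0.182×(-1.703749)=-0.310082, 0.272×(-1.301953)=-0.354131, 0.091×(-2.396896)=-0.218118.
Sum = -1.846766, so H' = 1.8468.

1.8468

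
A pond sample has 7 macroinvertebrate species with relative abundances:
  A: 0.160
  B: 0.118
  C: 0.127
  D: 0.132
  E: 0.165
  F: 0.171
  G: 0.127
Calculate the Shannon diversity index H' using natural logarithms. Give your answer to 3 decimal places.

Each pᵢ ln pᵢ term (working shown to 5 dp, full precision carried): 0.16×(-1.83258)=-0.29321, 0.118×(-2.13707)=-0.25217, 0.127×(-2.06357)=-0.26207, 0.132×(-2.02495)=-0.26729, 0.165×(-1.80181)=-0.29730, 0.171×(-1.76609)=-0.30200, 0.127×(-2.06357)=-0.26207.
Sum = -1.93613, so H' = 1.936.

1.936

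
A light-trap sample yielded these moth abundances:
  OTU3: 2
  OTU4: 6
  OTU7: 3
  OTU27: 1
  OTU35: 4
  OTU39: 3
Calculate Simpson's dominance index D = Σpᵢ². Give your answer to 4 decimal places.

0.2078

Total N = 2+6+3+1+4+3 = 19, so the proportions are 0.105263, 0.315789, 0.157895, 0.052632, 0.210526, 0.157895 (working shown to 6 dp, full precision carried).
D = 0.105263² + 0.315789² + 0.157895² + 0.052632² + 0.210526² + 0.157895² = 0.011080 + 0.099723 + 0.024931 + 0.002770 + 0.044321 + 0.024931 = 0.207756.
To 4 decimal places, D = 0.2078.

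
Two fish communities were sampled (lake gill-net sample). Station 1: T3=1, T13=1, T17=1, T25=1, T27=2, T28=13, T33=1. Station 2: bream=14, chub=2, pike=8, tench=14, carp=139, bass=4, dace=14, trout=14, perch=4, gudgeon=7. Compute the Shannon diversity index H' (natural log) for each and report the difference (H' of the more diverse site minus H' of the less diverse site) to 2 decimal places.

0.15

Station 1: N=20, proportions 0.05, 0.05, 0.05, 0.05, 0.1, 0.65, 0.05, giving H' = 1.2592 (working shown to 4 dp, full precision carried).
Station 2: N=220, proportions 0.0636, 0.0091, 0.0364, 0.0636, 0.6318, 0.0182, 0.0636, 0.0636, 0.0182, 0.0318, giving H' = 1.4099.
Difference = |1.2592 − 1.4099| = 0.1507, i.e. 0.15 to 2 decimal places.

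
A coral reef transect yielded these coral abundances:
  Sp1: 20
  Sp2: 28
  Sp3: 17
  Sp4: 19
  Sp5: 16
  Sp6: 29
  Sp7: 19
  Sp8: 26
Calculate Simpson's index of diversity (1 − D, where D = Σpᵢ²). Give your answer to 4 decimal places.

0.8689

Total N = 20+28+17+19+16+29+19+26 = 174, so the proportions are 0.114943, 0.16092, 0.097701, 0.109195, 0.091954, 0.166667, 0.109195, 0.149425 (working shown to 6 dp, full precision carried).
D = 0.114943² + 0.16092² + 0.097701² + 0.109195² + 0.091954² + 0.166667² + 0.109195² + 0.149425² = 0.013212 + 0.025895 + 0.009546 + 0.011924 + 0.008456 + 0.027778 + 0.011924 + 0.022328 = 0.131061.
So 1 − D = 0.868939, i.e. 0.8689 to 4 decimal places.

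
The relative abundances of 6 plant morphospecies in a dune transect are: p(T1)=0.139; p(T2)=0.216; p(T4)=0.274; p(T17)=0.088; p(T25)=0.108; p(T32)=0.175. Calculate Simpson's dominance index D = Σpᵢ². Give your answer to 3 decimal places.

0.191

D = 0.139² + 0.216² + 0.274² + 0.088² + 0.108² + 0.175² = 0.01932 + 0.04666 + 0.07508 + 0.00774 + 0.01166 + 0.03062 = 0.19109 (working shown to 5 dp, full precision carried).
To 3 decimal places, D = 0.191.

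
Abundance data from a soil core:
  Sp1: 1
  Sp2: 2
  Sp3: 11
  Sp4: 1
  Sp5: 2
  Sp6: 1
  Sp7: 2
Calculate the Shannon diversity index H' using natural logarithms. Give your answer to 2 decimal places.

1.47

Total N = 1+2+11+1+2+1+2 = 20, so the proportions are 0.05, 0.1, 0.55, 0.05, 0.1, 0.05, 0.1 (working shown to 4 dp, full precision carried).
Each pᵢ ln pᵢ term: 0.05×(-2.9957)=-0.1498, 0.1×(-2.3026)=-0.2303, 0.55×(-0.5978)=-0.3288, 0.05×(-2.9957)=-0.1498, 0.1×(-2.3026)=-0.2303, 0.05×(-2.9957)=-0.1498, 0.1×(-2.3026)=-0.2303.
Sum = -1.4689, so H' = 1.47.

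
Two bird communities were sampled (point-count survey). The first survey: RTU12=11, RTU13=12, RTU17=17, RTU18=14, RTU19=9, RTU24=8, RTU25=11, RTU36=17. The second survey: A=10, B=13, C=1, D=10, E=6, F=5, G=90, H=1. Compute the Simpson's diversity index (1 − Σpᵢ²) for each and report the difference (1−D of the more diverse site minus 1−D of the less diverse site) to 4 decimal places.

0.3281

The first survey: N=99, proportions 0.111111, 0.121212, 0.171717, 0.141414, 0.090909, 0.080808, 0.111111, 0.171717, giving 1−D = 0.866850 (working shown to 6 dp, full precision carried).
The second survey: N=136, proportions 0.073529, 0.095588, 0.007353, 0.073529, 0.044118, 0.036765, 0.661765, 0.007353, giving 1−D = 0.538711.
Difference = |0.866850 − 0.538711| = 0.328139, i.e. 0.3281 to 4 decimal places.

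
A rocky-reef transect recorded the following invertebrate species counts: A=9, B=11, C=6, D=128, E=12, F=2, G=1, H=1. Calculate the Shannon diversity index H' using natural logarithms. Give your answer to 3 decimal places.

Total N = 9+11+6+128+12+2+1+1 = 170, so the proportions are 0.05294, 0.06471, 0.03529, 0.75294, 0.07059, 0.01176, 0.00588, 0.00588 (working shown to 5 dp, full precision carried).
Each pᵢ ln pᵢ term: 0.05294×(-2.93857)=-0.15557, 0.06471×(-2.73790)=-0.17716, 0.03529×(-3.34404)=-0.11802, 0.75294×(-0.28377)=-0.21366, 0.07059×(-2.65089)=-0.18712, 0.01176×(-4.44265)=-0.05227, 0.00588×(-5.13580)=-0.03021, 0.00588×(-5.13580)=-0.03021.
Sum = -0.96423, so H' = 0.964.

0.964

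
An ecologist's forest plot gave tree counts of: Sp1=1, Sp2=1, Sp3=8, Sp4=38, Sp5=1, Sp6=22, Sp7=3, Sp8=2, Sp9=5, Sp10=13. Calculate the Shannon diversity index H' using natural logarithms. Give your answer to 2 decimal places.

Total N = 1+1+8+38+1+22+3+2+5+13 = 94, so the proportions are 0.0106, 0.0106, 0.0851, 0.4043, 0.0106, 0.234, 0.0319, 0.0213, 0.0532, 0.1383 (working shown to 4 dp, full precision carried).
Each pᵢ ln pᵢ term: 0.0106×(-4.5433)=-0.0483, 0.0106×(-4.5433)=-0.0483, 0.0851×(-2.4639)=-0.2097, 0.4043×(-0.9057)=-0.3661, 0.0106×(-4.5433)=-0.0483, 0.234×(-1.4523)=-0.3399, 0.0319×(-3.4447)=-0.1099, 0.0213×(-3.8501)=-0.0819, 0.0532×(-2.9339)=-0.1561, 0.1383×(-1.9783)=-0.2736.
Sum = -1.6822, so H' = 1.68.

1.68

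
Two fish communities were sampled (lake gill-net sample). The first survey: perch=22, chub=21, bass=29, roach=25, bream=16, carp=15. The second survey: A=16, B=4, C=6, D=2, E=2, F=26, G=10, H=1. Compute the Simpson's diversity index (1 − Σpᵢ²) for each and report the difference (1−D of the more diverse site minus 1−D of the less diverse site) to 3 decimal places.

The first survey: N=128, proportions 0.17188, 0.16406, 0.22656, 0.19531, 0.125, 0.11719, giving 1−D = 0.82471 (working shown to 5 dp, full precision carried).
The second survey: N=67, proportions 0.23881, 0.0597, 0.08955, 0.02985, 0.02985, 0.38806, 0.14925, 0.01493, giving 1−D = 0.75652.
Difference = |0.82471 − 0.75652| = 0.06819, i.e. 0.068 to 3 decimal places.

0.068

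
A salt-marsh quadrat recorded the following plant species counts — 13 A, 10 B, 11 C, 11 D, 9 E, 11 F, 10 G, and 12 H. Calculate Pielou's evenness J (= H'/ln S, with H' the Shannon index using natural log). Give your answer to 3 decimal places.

Total N = 13+10+11+11+9+11+10+12 = 87, so the proportions are 0.14943, 0.11494, 0.12644, 0.12644, 0.10345, 0.12644, 0.11494, 0.13793 (working shown to 5 dp, full precision carried).
H' = −Σ pᵢ ln pᵢ = −((-0.28405) + (-0.24866) + (-0.26147) + (-0.26147) + (-0.23469) + (-0.26147) + (-0.24866) + (-0.27324)) = 2.07372.
With S = 8 species, ln S = 2.07944, so J = 2.07372/2.07944 = 0.99725, i.e. 0.997 to 3 decimal places.

0.997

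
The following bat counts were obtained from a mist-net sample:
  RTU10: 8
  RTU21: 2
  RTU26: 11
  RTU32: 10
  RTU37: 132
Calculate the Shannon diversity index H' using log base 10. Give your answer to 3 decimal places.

0.315

Total N = 8+2+11+10+132 = 163, so the proportions are 0.04908, 0.01227, 0.06748, 0.06135, 0.80982 (working shown to 5 dp, full precision carried).
Each pᵢ log₁₀ pᵢ term: 0.04908×(-1.30910)=-0.06425, 0.01227×(-1.91116)=-0.02345, 0.06748×(-1.17079)=-0.07901, 0.06135×(-1.21219)=-0.07437, 0.80982×(-0.09161)=-0.07419.
Sum = -0.31527, so H' = 0.315.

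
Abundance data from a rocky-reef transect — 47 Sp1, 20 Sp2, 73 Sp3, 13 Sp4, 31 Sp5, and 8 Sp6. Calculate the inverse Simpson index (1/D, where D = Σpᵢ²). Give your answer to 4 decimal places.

4.0368

Total N = 47+20+73+13+31+8 = 192, so the proportions are 0.24479167, 0.10416667, 0.38020833, 0.06770833, 0.16145833, 0.04166667 (working shown to 8 dp, full precision carried).
D = 0.24479167² + 0.10416667² + 0.38020833² + 0.06770833² + 0.16145833² + 0.04166667² = 0.05992296 + 0.01085069 + 0.14455838 + 0.00458442 + 0.02606879 + 0.00173611 = 0.24772135.
So 1/D = 4.036794, i.e. 4.0368 to 4 decimal places.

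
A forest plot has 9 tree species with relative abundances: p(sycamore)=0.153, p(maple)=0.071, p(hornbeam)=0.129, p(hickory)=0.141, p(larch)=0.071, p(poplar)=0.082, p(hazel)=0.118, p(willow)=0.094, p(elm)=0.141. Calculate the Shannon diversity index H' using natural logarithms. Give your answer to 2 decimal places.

Each pᵢ ln pᵢ term (working shown to 4 dp, full precision carried): 0.153×(-1.8773)=-0.2872, 0.071×(-2.6451)=-0.1878, 0.129×(-2.0479)=-0.2642, 0.141×(-1.9590)=-0.2762, 0.071×(-2.6451)=-0.1878, 0.082×(-2.5010)=-0.2051, 0.118×(-2.1371)=-0.2522, 0.094×(-2.3645)=-0.2223, 0.141×(-1.9590)=-0.2762.
Sum = -2.1590, so H' = 2.16.

2.16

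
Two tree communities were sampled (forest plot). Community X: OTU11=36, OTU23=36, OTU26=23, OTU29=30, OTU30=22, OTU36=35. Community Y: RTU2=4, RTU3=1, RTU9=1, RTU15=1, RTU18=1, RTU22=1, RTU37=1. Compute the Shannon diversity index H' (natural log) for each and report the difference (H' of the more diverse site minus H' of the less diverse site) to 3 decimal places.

Community X: N=182, proportions 0.1978, 0.1978, 0.12637, 0.16484, 0.12088, 0.19231, giving H' = 1.77211 (working shown to 5 dp, full precision carried).
Community Y: N=10, proportions 0.4, 0.1, 0.1, 0.1, 0.1, 0.1, 0.1, giving H' = 1.74807.
Difference = |1.77211 − 1.74807| = 0.02404, i.e. 0.024 to 3 decimal places.

0.024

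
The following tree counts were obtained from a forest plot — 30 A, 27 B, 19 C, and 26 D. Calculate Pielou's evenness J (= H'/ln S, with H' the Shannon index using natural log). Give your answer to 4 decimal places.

Total N = 30+27+19+26 = 102, so the proportions are 0.294118, 0.264706, 0.186275, 0.254902 (working shown to 6 dp, full precision carried).
H' = −Σ pᵢ ln pᵢ = −((-0.359934) + (-0.351830) + (-0.313041) + (-0.348419)) = 1.373224.
With S = 4 species, ln S = 1.386294, so J = 1.373224/1.386294 = 0.990572, i.e. 0.9906 to 4 decimal places.

0.9906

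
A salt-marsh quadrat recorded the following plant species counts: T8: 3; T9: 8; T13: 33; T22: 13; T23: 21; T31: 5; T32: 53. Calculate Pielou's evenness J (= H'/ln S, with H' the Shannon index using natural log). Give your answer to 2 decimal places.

0.82

Total N = 3+8+33+13+21+5+53 = 136, so the proportions are 0.0221, 0.0588, 0.2426, 0.0956, 0.1544, 0.0368, 0.3897 (working shown to 4 dp, full precision carried).
H' = −Σ pᵢ ln pᵢ = −((-0.0841) + (-0.1667) + (-0.3436) + (-0.2244) + (-0.2885) + (-0.1214) + (-0.3672)) = 1.5960.
With S = 7 species, ln S = 1.9459, so J = 1.5960/1.9459 = 0.8202, i.e. 0.82 to 2 decimal places.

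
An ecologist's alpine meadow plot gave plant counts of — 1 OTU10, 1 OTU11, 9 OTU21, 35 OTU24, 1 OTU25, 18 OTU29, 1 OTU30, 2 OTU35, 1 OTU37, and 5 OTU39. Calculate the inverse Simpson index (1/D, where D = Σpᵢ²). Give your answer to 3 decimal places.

3.291

Total N = 1+1+9+35+1+18+1+2+1+5 = 74, so the proportions are 0.0135135, 0.0135135, 0.1216216, 0.472973, 0.0135135, 0.2432432, 0.0135135, 0.027027, 0.0135135, 0.0675676 (working shown to 7 dp, full precision carried).
D = 0.0135135² + 0.0135135² + 0.1216216² + 0.472973² + 0.0135135² + 0.2432432² + 0.0135135² + 0.027027² + 0.0135135² + 0.0675676² = 0.0001826 + 0.0001826 + 0.0147918 + 0.2237034 + 0.0001826 + 0.0591673 + 0.0001826 + 0.0007305 + 0.0001826 + 0.0045654 = 0.3038714.
So 1/D = 3.29087, i.e. 3.291 to 3 decimal places.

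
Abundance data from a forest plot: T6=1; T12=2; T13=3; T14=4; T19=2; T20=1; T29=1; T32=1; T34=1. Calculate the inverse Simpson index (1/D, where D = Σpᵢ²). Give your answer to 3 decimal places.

Total N = 1+2+3+4+2+1+1+1+1 = 16, so the proportions are 0.0625, 0.125, 0.1875, 0.25, 0.125, 0.0625, 0.0625, 0.0625, 0.0625 (working shown to 7 dp, full precision carried).
D = 0.0625² + 0.125² + 0.1875² + 0.25² + 0.125² + 0.0625² + 0.0625² + 0.0625² + 0.0625² = 0.0039062 + 0.0156250 + 0.0351562 + 0.0625000 + 0.0156250 + 0.0039062 + 0.0039062 + 0.0039062 + 0.0039062 = 0.1484375.
So 1/D = 6.73684, i.e. 6.737 to 3 decimal places.

6.737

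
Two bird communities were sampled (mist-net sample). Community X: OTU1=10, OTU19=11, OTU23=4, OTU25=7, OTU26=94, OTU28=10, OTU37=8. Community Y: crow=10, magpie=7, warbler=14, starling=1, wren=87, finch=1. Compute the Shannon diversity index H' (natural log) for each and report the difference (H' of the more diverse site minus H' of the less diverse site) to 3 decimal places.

Community X: N=144, proportions 0.06944, 0.07639, 0.02778, 0.04861, 0.65278, 0.06944, 0.05556, giving H' = 1.25245 (working shown to 5 dp, full precision carried).
Community Y: N=120, proportions 0.08333, 0.05833, 0.11667, 0.00833, 0.725, 0.00833, giving H' = 0.93642.
Difference = |1.25245 − 0.93642| = 0.31603, i.e. 0.316 to 3 decimal places.

0.316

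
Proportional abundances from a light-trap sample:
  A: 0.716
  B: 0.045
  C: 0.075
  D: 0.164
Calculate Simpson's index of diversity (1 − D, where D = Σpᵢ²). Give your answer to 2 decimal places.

D = 0.716² + 0.045² + 0.075² + 0.164² = 0.5127 + 0.0020 + 0.0056 + 0.0269 = 0.5472 (working shown to 4 dp, full precision carried).
So 1 − D = 0.4528, i.e. 0.45 to 2 decimal places.

0.45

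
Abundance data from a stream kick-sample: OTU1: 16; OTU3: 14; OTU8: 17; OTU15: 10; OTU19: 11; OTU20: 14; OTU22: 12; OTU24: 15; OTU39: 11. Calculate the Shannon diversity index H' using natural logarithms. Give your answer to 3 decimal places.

Total N = 16+14+17+10+11+14+12+15+11 = 120, so the proportions are 0.13333, 0.11667, 0.14167, 0.08333, 0.09167, 0.11667, 0.1, 0.125, 0.09167 (working shown to 5 dp, full precision carried).
Each pᵢ ln pᵢ term: 0.13333×(-2.01490)=-0.26865, 0.11667×(-2.14843)=-0.25065, 0.14167×(-1.95428)=-0.27686, 0.08333×(-2.48491)=-0.20708, 0.09167×(-2.38960)=-0.21905, 0.11667×(-2.14843)=-0.25065, 0.1×(-2.30259)=-0.23026, 0.125×(-2.07944)=-0.25993, 0.09167×(-2.38960)=-0.21905.
Sum = -2.18217, so H' = 2.182.

2.182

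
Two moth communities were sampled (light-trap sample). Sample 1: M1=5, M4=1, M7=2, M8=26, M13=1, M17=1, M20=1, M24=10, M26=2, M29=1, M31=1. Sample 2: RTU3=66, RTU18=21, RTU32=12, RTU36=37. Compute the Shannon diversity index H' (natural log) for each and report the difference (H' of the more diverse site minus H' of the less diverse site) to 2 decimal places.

0.40

Sample 1: N=51, proportions 0.098, 0.0196, 0.0392, 0.5098, 0.0196, 0.0196, 0.0196, 0.1961, 0.0392, 0.0196, 0.0196, giving H' = 1.6072 (working shown to 4 dp, full precision carried).
Sample 2: N=136, proportions 0.4853, 0.1544, 0.0882, 0.2721, giving H' = 1.2077.
Difference = |1.6072 − 1.2077| = 0.3995, i.e. 0.40 to 2 decimal places.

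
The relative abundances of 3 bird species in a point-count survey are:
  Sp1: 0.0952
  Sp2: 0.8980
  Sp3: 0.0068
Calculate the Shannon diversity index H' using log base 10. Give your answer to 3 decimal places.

0.154

Each pᵢ log₁₀ pᵢ term (working shown to 5 dp, full precision carried): 0.0952×(-1.02136)=-0.09723, 0.898×(-0.04672)=-0.04196, 0.0068×(-2.16749)=-0.01474.
Sum = -0.15393, so H' = 0.154.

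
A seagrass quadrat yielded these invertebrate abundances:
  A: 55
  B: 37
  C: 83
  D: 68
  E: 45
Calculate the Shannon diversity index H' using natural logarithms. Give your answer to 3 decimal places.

1.569

Total N = 55+37+83+68+45 = 288, so the proportions are 0.19097, 0.12847, 0.28819, 0.23611, 0.15625 (working shown to 5 dp, full precision carried).
Each pᵢ ln pᵢ term: 0.19097×(-1.65563)=-0.31618, 0.12847×(-2.05204)=-0.26363, 0.28819×(-1.24412)=-0.35855, 0.23611×(-1.44345)=-0.34082, 0.15625×(-1.85630)=-0.29005.
Sum = -1.56922, so H' = 1.569.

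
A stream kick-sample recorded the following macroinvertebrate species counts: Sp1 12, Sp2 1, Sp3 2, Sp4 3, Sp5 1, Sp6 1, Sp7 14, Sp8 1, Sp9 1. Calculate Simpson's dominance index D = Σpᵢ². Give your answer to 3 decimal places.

0.276

Total N = 12+1+2+3+1+1+14+1+1 = 36, so the proportions are 0.33333, 0.02778, 0.05556, 0.08333, 0.02778, 0.02778, 0.38889, 0.02778, 0.02778 (working shown to 5 dp, full precision carried).
D = 0.33333² + 0.02778² + 0.05556² + 0.08333² + 0.02778² + 0.02778² + 0.38889² + 0.02778² + 0.02778² = 0.11111 + 0.00077 + 0.00309 + 0.00694 + 0.00077 + 0.00077 + 0.15123 + 0.00077 + 0.00077 = 0.27623.
To 3 decimal places, D = 0.276.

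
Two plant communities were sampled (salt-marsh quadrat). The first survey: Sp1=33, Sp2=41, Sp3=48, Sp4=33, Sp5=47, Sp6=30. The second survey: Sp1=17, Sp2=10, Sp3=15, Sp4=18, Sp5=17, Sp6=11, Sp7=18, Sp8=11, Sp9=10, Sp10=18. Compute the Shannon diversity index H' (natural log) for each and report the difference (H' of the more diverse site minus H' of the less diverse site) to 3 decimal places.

The first survey: N=232, proportions 0.14224, 0.17672, 0.2069, 0.14224, 0.20259, 0.12931, giving H' = 1.77503 (working shown to 5 dp, full precision carried).
The second survey: N=145, proportions 0.11724, 0.06897, 0.10345, 0.12414, 0.11724, 0.07586, 0.12414, 0.07586, 0.06897, 0.12414, giving H' = 2.27442.
Difference = |1.77503 − 2.27442| = 0.49939, i.e. 0.499 to 3 decimal places.

0.499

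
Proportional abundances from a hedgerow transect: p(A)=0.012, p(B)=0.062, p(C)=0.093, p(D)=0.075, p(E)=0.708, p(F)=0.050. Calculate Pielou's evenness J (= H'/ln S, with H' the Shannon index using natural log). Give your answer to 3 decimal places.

H' = −Σ pᵢ ln pᵢ = −((-0.05307) + (-0.17240) + (-0.22089) + (-0.19427) + (-0.24448) + (-0.14979)) = 1.03490 (working shown to 5 dp, full precision carried).
With S = 6 species, ln S = 1.79176, so J = 1.03490/1.79176 = 0.57759, i.e. 0.578 to 3 decimal places.

0.578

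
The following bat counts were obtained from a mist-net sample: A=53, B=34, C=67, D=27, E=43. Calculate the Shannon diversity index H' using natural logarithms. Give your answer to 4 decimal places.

Total N = 53+34+67+27+43 = 224, so the proportions are 0.236607, 0.151786, 0.299107, 0.120536, 0.191964 (working shown to 6 dp, full precision carried).
Each pᵢ ln pᵢ term: 0.236607×(-1.441354)=-0.341035, 0.151786×(-1.885286)=-0.286159, 0.299107×(-1.206953)=-0.361008, 0.120536×(-2.115809)=-0.255031, 0.191964×(-1.650446)=-0.316827.
Sum = -1.560060, so H' = 1.5601.

1.5601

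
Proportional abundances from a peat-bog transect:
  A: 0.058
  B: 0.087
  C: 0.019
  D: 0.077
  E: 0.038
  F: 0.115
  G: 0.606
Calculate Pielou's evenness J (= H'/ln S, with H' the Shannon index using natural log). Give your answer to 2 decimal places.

H' = −Σ pᵢ ln pᵢ = −((-0.1651) + (-0.2124) + (-0.0753) + (-0.1974) + (-0.1243) + (-0.2487) + (-0.3035)) = 1.3268 (working shown to 4 dp, full precision carried).
With S = 7 species, ln S = 1.9459, so J = 1.3268/1.9459 = 0.6819, i.e. 0.68 to 2 decimal places.

0.68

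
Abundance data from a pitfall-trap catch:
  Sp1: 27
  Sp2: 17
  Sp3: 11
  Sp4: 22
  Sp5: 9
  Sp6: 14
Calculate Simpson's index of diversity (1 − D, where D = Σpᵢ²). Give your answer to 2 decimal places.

0.81

Total N = 27+17+11+22+9+14 = 100, so the proportions are 0.27, 0.17, 0.11, 0.22, 0.09, 0.14 (working shown to 4 dp, full precision carried).
D = 0.27² + 0.17² + 0.11² + 0.22² + 0.09² + 0.14² = 0.0729 + 0.0289 + 0.0121 + 0.0484 + 0.0081 + 0.0196 = 0.1900.
So 1 − D = 0.8100, i.e. 0.81 to 2 decimal places.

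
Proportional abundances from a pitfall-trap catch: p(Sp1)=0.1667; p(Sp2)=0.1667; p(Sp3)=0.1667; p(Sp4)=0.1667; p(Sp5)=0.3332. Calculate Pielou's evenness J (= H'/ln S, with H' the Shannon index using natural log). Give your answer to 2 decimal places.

0.97

H' = −Σ pᵢ ln pᵢ = −((-0.2987) + (-0.2987) + (-0.2987) + (-0.2987) + (-0.3662)) = 1.5608 (working shown to 4 dp, full precision carried).
With S = 5 species, ln S = 1.6094, so J = 1.5608/1.6094 = 0.9698, i.e. 0.97 to 2 decimal places.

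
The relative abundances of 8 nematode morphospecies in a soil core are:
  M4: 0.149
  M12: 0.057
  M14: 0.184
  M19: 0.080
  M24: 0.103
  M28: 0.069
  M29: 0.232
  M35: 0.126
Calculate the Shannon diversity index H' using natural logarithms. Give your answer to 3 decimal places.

1.979

Each pᵢ ln pᵢ term (working shown to 5 dp, full precision carried): 0.149×(-1.90381)=-0.28367, 0.057×(-2.86470)=-0.16329, 0.184×(-1.69282)=-0.31148, 0.08×(-2.52573)=-0.20206, 0.103×(-2.27303)=-0.23412, 0.069×(-2.67365)=-0.18448, 0.232×(-1.46102)=-0.33896, 0.126×(-2.07147)=-0.26101.
Sum = -1.97906, so H' = 1.979.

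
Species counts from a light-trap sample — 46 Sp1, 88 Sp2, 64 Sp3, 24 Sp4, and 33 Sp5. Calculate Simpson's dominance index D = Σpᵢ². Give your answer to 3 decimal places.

Total N = 46+88+64+24+33 = 255, so the proportions are 0.18039, 0.3451, 0.25098, 0.09412, 0.12941 (working shown to 5 dp, full precision carried).
D = 0.18039² + 0.3451² + 0.25098² + 0.09412² + 0.12941² = 0.03254 + 0.11909 + 0.06299 + 0.00886 + 0.01675 = 0.24023.
To 3 decimal places, D = 0.240.

0.240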